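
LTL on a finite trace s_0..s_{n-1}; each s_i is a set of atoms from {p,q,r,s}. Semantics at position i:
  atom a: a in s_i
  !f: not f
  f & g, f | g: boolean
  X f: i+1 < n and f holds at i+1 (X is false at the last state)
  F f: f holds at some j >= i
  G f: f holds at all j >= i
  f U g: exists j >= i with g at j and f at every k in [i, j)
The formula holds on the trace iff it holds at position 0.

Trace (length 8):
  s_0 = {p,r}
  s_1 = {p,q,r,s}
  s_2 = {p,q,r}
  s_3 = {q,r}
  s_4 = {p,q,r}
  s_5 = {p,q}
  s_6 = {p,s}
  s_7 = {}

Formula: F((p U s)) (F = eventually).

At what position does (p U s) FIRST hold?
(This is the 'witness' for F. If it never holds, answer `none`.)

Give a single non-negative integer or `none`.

Answer: 0

Derivation:
s_0={p,r}: (p U s)=True p=True s=False
s_1={p,q,r,s}: (p U s)=True p=True s=True
s_2={p,q,r}: (p U s)=False p=True s=False
s_3={q,r}: (p U s)=False p=False s=False
s_4={p,q,r}: (p U s)=True p=True s=False
s_5={p,q}: (p U s)=True p=True s=False
s_6={p,s}: (p U s)=True p=True s=True
s_7={}: (p U s)=False p=False s=False
F((p U s)) holds; first witness at position 0.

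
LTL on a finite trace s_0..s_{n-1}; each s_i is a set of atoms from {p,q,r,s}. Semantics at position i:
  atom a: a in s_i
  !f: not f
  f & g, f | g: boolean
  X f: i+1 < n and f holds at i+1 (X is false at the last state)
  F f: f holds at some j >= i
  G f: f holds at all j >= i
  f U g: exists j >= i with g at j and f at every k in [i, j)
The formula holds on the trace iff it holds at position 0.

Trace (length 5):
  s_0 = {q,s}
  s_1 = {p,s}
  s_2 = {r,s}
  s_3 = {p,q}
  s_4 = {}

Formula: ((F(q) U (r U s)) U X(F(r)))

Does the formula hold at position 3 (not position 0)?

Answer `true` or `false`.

Answer: false

Derivation:
s_0={q,s}: ((F(q) U (r U s)) U X(F(r)))=True (F(q) U (r U s))=True F(q)=True q=True (r U s)=True r=False s=True X(F(r))=True F(r)=True
s_1={p,s}: ((F(q) U (r U s)) U X(F(r)))=True (F(q) U (r U s))=True F(q)=True q=False (r U s)=True r=False s=True X(F(r))=True F(r)=True
s_2={r,s}: ((F(q) U (r U s)) U X(F(r)))=False (F(q) U (r U s))=True F(q)=True q=False (r U s)=True r=True s=True X(F(r))=False F(r)=True
s_3={p,q}: ((F(q) U (r U s)) U X(F(r)))=False (F(q) U (r U s))=False F(q)=True q=True (r U s)=False r=False s=False X(F(r))=False F(r)=False
s_4={}: ((F(q) U (r U s)) U X(F(r)))=False (F(q) U (r U s))=False F(q)=False q=False (r U s)=False r=False s=False X(F(r))=False F(r)=False
Evaluating at position 3: result = False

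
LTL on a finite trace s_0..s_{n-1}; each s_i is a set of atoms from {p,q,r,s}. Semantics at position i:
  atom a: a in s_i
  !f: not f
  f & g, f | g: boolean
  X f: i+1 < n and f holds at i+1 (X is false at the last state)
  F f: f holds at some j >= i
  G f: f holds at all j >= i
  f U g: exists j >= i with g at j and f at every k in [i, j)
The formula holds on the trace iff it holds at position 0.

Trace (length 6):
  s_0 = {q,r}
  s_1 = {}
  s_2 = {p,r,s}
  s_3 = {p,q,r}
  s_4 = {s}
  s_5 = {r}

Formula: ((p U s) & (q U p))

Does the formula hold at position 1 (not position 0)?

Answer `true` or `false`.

s_0={q,r}: ((p U s) & (q U p))=False (p U s)=False p=False s=False (q U p)=False q=True
s_1={}: ((p U s) & (q U p))=False (p U s)=False p=False s=False (q U p)=False q=False
s_2={p,r,s}: ((p U s) & (q U p))=True (p U s)=True p=True s=True (q U p)=True q=False
s_3={p,q,r}: ((p U s) & (q U p))=True (p U s)=True p=True s=False (q U p)=True q=True
s_4={s}: ((p U s) & (q U p))=False (p U s)=True p=False s=True (q U p)=False q=False
s_5={r}: ((p U s) & (q U p))=False (p U s)=False p=False s=False (q U p)=False q=False
Evaluating at position 1: result = False

Answer: false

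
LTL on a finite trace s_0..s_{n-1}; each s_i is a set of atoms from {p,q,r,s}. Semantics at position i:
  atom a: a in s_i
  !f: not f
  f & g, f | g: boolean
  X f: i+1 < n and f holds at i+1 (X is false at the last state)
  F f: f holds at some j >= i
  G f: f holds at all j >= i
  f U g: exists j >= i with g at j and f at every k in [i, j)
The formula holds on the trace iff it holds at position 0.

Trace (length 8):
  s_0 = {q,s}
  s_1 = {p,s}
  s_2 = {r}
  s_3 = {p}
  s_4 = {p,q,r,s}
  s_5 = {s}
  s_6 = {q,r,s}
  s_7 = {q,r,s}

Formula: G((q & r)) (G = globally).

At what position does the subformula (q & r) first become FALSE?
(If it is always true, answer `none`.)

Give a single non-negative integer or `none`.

Answer: 0

Derivation:
s_0={q,s}: (q & r)=False q=True r=False
s_1={p,s}: (q & r)=False q=False r=False
s_2={r}: (q & r)=False q=False r=True
s_3={p}: (q & r)=False q=False r=False
s_4={p,q,r,s}: (q & r)=True q=True r=True
s_5={s}: (q & r)=False q=False r=False
s_6={q,r,s}: (q & r)=True q=True r=True
s_7={q,r,s}: (q & r)=True q=True r=True
G((q & r)) holds globally = False
First violation at position 0.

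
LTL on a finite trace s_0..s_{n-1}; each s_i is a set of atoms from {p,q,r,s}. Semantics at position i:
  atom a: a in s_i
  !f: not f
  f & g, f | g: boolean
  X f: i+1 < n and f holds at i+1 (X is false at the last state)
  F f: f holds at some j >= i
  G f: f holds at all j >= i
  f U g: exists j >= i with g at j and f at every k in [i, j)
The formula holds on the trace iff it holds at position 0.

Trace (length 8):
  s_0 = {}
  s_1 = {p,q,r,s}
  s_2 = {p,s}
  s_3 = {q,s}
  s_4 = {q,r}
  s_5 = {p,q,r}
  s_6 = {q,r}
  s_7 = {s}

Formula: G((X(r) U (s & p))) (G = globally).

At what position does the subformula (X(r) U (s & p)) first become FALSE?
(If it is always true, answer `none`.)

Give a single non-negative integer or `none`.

s_0={}: (X(r) U (s & p))=True X(r)=True r=False (s & p)=False s=False p=False
s_1={p,q,r,s}: (X(r) U (s & p))=True X(r)=False r=True (s & p)=True s=True p=True
s_2={p,s}: (X(r) U (s & p))=True X(r)=False r=False (s & p)=True s=True p=True
s_3={q,s}: (X(r) U (s & p))=False X(r)=True r=False (s & p)=False s=True p=False
s_4={q,r}: (X(r) U (s & p))=False X(r)=True r=True (s & p)=False s=False p=False
s_5={p,q,r}: (X(r) U (s & p))=False X(r)=True r=True (s & p)=False s=False p=True
s_6={q,r}: (X(r) U (s & p))=False X(r)=False r=True (s & p)=False s=False p=False
s_7={s}: (X(r) U (s & p))=False X(r)=False r=False (s & p)=False s=True p=False
G((X(r) U (s & p))) holds globally = False
First violation at position 3.

Answer: 3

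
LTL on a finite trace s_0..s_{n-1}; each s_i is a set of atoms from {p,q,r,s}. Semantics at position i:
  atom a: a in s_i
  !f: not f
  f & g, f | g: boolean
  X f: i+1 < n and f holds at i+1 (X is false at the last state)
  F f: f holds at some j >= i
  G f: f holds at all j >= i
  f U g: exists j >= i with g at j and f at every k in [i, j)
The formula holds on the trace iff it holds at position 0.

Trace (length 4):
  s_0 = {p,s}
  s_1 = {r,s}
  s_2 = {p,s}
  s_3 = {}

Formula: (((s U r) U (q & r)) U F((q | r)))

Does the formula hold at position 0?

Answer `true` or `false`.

Answer: true

Derivation:
s_0={p,s}: (((s U r) U (q & r)) U F((q | r)))=True ((s U r) U (q & r))=False (s U r)=True s=True r=False (q & r)=False q=False F((q | r))=True (q | r)=False
s_1={r,s}: (((s U r) U (q & r)) U F((q | r)))=True ((s U r) U (q & r))=False (s U r)=True s=True r=True (q & r)=False q=False F((q | r))=True (q | r)=True
s_2={p,s}: (((s U r) U (q & r)) U F((q | r)))=False ((s U r) U (q & r))=False (s U r)=False s=True r=False (q & r)=False q=False F((q | r))=False (q | r)=False
s_3={}: (((s U r) U (q & r)) U F((q | r)))=False ((s U r) U (q & r))=False (s U r)=False s=False r=False (q & r)=False q=False F((q | r))=False (q | r)=False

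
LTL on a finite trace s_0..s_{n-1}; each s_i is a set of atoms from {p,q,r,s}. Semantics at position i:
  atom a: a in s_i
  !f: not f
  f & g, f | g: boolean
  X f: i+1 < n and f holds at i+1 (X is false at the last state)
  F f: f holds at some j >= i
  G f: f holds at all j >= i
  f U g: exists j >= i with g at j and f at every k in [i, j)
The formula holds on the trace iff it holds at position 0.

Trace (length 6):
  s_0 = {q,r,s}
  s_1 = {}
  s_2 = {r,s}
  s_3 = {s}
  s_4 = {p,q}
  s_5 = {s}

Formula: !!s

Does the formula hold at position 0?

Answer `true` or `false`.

Answer: true

Derivation:
s_0={q,r,s}: !!s=True !s=False s=True
s_1={}: !!s=False !s=True s=False
s_2={r,s}: !!s=True !s=False s=True
s_3={s}: !!s=True !s=False s=True
s_4={p,q}: !!s=False !s=True s=False
s_5={s}: !!s=True !s=False s=True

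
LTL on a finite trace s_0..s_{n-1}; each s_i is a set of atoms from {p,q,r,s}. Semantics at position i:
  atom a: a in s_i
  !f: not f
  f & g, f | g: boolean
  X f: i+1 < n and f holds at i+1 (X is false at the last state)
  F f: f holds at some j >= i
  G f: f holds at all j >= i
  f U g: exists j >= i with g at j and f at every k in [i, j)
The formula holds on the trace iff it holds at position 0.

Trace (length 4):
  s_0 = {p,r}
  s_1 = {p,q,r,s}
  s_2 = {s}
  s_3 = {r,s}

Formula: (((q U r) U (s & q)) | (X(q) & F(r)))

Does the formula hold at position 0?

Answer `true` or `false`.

s_0={p,r}: (((q U r) U (s & q)) | (X(q) & F(r)))=True ((q U r) U (s & q))=True (q U r)=True q=False r=True (s & q)=False s=False (X(q) & F(r))=True X(q)=True F(r)=True
s_1={p,q,r,s}: (((q U r) U (s & q)) | (X(q) & F(r)))=True ((q U r) U (s & q))=True (q U r)=True q=True r=True (s & q)=True s=True (X(q) & F(r))=False X(q)=False F(r)=True
s_2={s}: (((q U r) U (s & q)) | (X(q) & F(r)))=False ((q U r) U (s & q))=False (q U r)=False q=False r=False (s & q)=False s=True (X(q) & F(r))=False X(q)=False F(r)=True
s_3={r,s}: (((q U r) U (s & q)) | (X(q) & F(r)))=False ((q U r) U (s & q))=False (q U r)=True q=False r=True (s & q)=False s=True (X(q) & F(r))=False X(q)=False F(r)=True

Answer: true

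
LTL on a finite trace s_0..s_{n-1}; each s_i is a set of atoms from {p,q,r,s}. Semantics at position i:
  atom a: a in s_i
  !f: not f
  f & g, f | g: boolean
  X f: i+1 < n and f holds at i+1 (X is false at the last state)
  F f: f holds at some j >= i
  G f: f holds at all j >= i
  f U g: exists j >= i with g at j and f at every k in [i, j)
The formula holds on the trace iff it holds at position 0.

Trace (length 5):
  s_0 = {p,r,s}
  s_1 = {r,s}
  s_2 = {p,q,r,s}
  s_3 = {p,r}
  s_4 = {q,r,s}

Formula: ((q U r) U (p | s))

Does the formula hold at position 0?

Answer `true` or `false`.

Answer: true

Derivation:
s_0={p,r,s}: ((q U r) U (p | s))=True (q U r)=True q=False r=True (p | s)=True p=True s=True
s_1={r,s}: ((q U r) U (p | s))=True (q U r)=True q=False r=True (p | s)=True p=False s=True
s_2={p,q,r,s}: ((q U r) U (p | s))=True (q U r)=True q=True r=True (p | s)=True p=True s=True
s_3={p,r}: ((q U r) U (p | s))=True (q U r)=True q=False r=True (p | s)=True p=True s=False
s_4={q,r,s}: ((q U r) U (p | s))=True (q U r)=True q=True r=True (p | s)=True p=False s=True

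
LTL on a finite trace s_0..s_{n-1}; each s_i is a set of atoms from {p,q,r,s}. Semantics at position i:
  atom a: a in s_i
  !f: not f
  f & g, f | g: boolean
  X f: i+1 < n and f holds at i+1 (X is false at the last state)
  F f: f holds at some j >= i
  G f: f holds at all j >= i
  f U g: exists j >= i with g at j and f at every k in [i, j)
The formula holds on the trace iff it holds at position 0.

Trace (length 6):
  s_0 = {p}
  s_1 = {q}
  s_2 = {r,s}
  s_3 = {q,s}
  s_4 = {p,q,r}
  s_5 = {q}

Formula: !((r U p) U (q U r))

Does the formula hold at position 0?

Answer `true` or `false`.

s_0={p}: !((r U p) U (q U r))=False ((r U p) U (q U r))=True (r U p)=True r=False p=True (q U r)=False q=False
s_1={q}: !((r U p) U (q U r))=False ((r U p) U (q U r))=True (r U p)=False r=False p=False (q U r)=True q=True
s_2={r,s}: !((r U p) U (q U r))=False ((r U p) U (q U r))=True (r U p)=False r=True p=False (q U r)=True q=False
s_3={q,s}: !((r U p) U (q U r))=False ((r U p) U (q U r))=True (r U p)=False r=False p=False (q U r)=True q=True
s_4={p,q,r}: !((r U p) U (q U r))=False ((r U p) U (q U r))=True (r U p)=True r=True p=True (q U r)=True q=True
s_5={q}: !((r U p) U (q U r))=True ((r U p) U (q U r))=False (r U p)=False r=False p=False (q U r)=False q=True

Answer: false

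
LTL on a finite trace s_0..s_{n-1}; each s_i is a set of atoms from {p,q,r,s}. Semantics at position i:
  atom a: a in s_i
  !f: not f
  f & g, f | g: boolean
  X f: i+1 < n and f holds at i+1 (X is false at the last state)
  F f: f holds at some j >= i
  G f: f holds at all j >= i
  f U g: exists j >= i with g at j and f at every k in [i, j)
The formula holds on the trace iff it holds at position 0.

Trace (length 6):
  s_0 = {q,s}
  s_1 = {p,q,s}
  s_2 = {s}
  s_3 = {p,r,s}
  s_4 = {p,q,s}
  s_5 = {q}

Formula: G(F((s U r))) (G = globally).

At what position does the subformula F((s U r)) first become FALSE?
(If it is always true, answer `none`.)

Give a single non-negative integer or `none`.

Answer: 4

Derivation:
s_0={q,s}: F((s U r))=True (s U r)=True s=True r=False
s_1={p,q,s}: F((s U r))=True (s U r)=True s=True r=False
s_2={s}: F((s U r))=True (s U r)=True s=True r=False
s_3={p,r,s}: F((s U r))=True (s U r)=True s=True r=True
s_4={p,q,s}: F((s U r))=False (s U r)=False s=True r=False
s_5={q}: F((s U r))=False (s U r)=False s=False r=False
G(F((s U r))) holds globally = False
First violation at position 4.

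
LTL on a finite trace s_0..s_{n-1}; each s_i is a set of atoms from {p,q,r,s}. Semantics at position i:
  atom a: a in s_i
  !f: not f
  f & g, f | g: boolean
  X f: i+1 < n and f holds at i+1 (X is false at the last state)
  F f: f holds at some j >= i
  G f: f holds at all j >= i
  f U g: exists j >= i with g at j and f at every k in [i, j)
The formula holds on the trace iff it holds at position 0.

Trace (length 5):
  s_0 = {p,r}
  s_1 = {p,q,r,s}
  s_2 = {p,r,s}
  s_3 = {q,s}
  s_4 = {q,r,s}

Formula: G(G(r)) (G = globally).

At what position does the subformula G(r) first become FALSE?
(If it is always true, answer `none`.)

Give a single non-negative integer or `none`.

s_0={p,r}: G(r)=False r=True
s_1={p,q,r,s}: G(r)=False r=True
s_2={p,r,s}: G(r)=False r=True
s_3={q,s}: G(r)=False r=False
s_4={q,r,s}: G(r)=True r=True
G(G(r)) holds globally = False
First violation at position 0.

Answer: 0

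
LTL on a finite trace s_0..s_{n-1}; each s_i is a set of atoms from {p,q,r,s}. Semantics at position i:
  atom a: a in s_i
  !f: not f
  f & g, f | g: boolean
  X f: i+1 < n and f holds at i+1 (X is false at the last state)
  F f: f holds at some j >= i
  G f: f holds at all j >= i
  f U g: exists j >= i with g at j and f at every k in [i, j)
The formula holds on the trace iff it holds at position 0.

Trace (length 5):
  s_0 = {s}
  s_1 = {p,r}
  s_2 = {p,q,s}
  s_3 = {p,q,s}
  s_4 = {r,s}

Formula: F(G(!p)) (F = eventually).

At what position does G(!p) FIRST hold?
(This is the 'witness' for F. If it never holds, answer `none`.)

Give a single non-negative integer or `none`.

s_0={s}: G(!p)=False !p=True p=False
s_1={p,r}: G(!p)=False !p=False p=True
s_2={p,q,s}: G(!p)=False !p=False p=True
s_3={p,q,s}: G(!p)=False !p=False p=True
s_4={r,s}: G(!p)=True !p=True p=False
F(G(!p)) holds; first witness at position 4.

Answer: 4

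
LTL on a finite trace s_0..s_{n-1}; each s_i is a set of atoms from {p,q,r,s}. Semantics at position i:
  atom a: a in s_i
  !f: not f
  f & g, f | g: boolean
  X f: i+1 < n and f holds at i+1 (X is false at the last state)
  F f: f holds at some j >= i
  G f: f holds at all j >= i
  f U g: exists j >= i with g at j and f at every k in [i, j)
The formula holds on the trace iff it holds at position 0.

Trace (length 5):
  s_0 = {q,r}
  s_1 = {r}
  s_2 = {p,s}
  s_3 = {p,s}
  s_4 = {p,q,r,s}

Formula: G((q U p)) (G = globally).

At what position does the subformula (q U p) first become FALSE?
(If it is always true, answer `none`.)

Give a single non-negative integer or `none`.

Answer: 0

Derivation:
s_0={q,r}: (q U p)=False q=True p=False
s_1={r}: (q U p)=False q=False p=False
s_2={p,s}: (q U p)=True q=False p=True
s_3={p,s}: (q U p)=True q=False p=True
s_4={p,q,r,s}: (q U p)=True q=True p=True
G((q U p)) holds globally = False
First violation at position 0.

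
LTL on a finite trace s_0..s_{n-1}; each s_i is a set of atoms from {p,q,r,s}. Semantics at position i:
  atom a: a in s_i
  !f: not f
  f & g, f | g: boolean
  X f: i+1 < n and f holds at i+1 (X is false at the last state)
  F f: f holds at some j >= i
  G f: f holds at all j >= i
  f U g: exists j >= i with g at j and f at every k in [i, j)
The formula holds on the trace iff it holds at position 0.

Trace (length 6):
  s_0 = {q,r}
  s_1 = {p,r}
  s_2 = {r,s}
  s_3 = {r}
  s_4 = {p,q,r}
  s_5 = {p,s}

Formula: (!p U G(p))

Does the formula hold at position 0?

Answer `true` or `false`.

Answer: false

Derivation:
s_0={q,r}: (!p U G(p))=False !p=True p=False G(p)=False
s_1={p,r}: (!p U G(p))=False !p=False p=True G(p)=False
s_2={r,s}: (!p U G(p))=True !p=True p=False G(p)=False
s_3={r}: (!p U G(p))=True !p=True p=False G(p)=False
s_4={p,q,r}: (!p U G(p))=True !p=False p=True G(p)=True
s_5={p,s}: (!p U G(p))=True !p=False p=True G(p)=True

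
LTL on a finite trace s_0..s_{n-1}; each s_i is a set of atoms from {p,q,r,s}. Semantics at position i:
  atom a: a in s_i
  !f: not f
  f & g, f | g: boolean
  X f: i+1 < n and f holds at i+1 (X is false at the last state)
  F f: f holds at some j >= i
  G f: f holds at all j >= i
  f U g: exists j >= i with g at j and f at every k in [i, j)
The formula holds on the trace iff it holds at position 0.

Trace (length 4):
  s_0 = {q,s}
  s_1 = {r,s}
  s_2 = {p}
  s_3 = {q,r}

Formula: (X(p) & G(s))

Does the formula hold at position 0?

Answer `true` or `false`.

s_0={q,s}: (X(p) & G(s))=False X(p)=False p=False G(s)=False s=True
s_1={r,s}: (X(p) & G(s))=False X(p)=True p=False G(s)=False s=True
s_2={p}: (X(p) & G(s))=False X(p)=False p=True G(s)=False s=False
s_3={q,r}: (X(p) & G(s))=False X(p)=False p=False G(s)=False s=False

Answer: false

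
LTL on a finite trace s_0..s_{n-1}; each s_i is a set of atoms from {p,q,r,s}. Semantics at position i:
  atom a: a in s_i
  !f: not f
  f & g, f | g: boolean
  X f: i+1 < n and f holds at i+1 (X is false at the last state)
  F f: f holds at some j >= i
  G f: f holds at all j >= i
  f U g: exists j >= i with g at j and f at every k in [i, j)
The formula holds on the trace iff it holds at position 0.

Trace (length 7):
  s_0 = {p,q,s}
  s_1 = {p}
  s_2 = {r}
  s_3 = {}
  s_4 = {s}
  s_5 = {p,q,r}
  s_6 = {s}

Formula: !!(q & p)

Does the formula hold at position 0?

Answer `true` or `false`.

Answer: true

Derivation:
s_0={p,q,s}: !!(q & p)=True !(q & p)=False (q & p)=True q=True p=True
s_1={p}: !!(q & p)=False !(q & p)=True (q & p)=False q=False p=True
s_2={r}: !!(q & p)=False !(q & p)=True (q & p)=False q=False p=False
s_3={}: !!(q & p)=False !(q & p)=True (q & p)=False q=False p=False
s_4={s}: !!(q & p)=False !(q & p)=True (q & p)=False q=False p=False
s_5={p,q,r}: !!(q & p)=True !(q & p)=False (q & p)=True q=True p=True
s_6={s}: !!(q & p)=False !(q & p)=True (q & p)=False q=False p=False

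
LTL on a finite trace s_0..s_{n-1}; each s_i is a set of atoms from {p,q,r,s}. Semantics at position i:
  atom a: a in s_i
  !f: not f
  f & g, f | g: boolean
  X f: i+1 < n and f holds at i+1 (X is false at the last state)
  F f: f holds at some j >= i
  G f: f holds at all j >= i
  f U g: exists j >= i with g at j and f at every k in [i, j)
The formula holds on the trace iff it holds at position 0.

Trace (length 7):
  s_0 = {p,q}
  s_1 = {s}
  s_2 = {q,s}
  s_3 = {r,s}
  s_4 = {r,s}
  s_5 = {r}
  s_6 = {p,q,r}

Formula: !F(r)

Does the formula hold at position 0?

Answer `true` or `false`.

Answer: false

Derivation:
s_0={p,q}: !F(r)=False F(r)=True r=False
s_1={s}: !F(r)=False F(r)=True r=False
s_2={q,s}: !F(r)=False F(r)=True r=False
s_3={r,s}: !F(r)=False F(r)=True r=True
s_4={r,s}: !F(r)=False F(r)=True r=True
s_5={r}: !F(r)=False F(r)=True r=True
s_6={p,q,r}: !F(r)=False F(r)=True r=True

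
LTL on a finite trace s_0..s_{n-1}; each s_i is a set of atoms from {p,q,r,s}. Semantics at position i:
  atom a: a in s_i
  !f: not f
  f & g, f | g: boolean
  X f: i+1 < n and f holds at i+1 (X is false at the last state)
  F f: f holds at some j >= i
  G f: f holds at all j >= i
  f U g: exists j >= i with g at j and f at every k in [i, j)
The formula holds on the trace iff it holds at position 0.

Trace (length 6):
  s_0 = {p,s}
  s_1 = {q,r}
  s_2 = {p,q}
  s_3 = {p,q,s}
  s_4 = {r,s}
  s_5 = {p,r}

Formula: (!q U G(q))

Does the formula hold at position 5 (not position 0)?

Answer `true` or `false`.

Answer: false

Derivation:
s_0={p,s}: (!q U G(q))=False !q=True q=False G(q)=False
s_1={q,r}: (!q U G(q))=False !q=False q=True G(q)=False
s_2={p,q}: (!q U G(q))=False !q=False q=True G(q)=False
s_3={p,q,s}: (!q U G(q))=False !q=False q=True G(q)=False
s_4={r,s}: (!q U G(q))=False !q=True q=False G(q)=False
s_5={p,r}: (!q U G(q))=False !q=True q=False G(q)=False
Evaluating at position 5: result = False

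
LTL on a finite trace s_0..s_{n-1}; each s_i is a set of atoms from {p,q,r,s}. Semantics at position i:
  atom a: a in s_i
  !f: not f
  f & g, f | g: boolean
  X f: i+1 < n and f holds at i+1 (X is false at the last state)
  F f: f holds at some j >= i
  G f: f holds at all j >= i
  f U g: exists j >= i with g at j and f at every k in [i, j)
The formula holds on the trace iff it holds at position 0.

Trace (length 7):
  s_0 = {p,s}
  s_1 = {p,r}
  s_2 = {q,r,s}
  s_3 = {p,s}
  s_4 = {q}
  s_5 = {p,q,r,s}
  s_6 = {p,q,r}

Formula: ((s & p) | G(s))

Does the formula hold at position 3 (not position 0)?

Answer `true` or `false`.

Answer: true

Derivation:
s_0={p,s}: ((s & p) | G(s))=True (s & p)=True s=True p=True G(s)=False
s_1={p,r}: ((s & p) | G(s))=False (s & p)=False s=False p=True G(s)=False
s_2={q,r,s}: ((s & p) | G(s))=False (s & p)=False s=True p=False G(s)=False
s_3={p,s}: ((s & p) | G(s))=True (s & p)=True s=True p=True G(s)=False
s_4={q}: ((s & p) | G(s))=False (s & p)=False s=False p=False G(s)=False
s_5={p,q,r,s}: ((s & p) | G(s))=True (s & p)=True s=True p=True G(s)=False
s_6={p,q,r}: ((s & p) | G(s))=False (s & p)=False s=False p=True G(s)=False
Evaluating at position 3: result = True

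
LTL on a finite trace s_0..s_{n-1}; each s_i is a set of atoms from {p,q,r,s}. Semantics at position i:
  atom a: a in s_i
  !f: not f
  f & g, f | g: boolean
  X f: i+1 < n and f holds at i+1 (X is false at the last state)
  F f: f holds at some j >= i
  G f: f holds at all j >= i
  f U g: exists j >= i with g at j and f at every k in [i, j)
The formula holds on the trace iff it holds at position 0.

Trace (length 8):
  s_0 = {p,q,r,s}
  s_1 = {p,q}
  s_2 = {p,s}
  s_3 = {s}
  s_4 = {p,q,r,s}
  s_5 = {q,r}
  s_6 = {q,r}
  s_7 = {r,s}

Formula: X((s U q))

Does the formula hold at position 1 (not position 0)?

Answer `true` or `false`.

s_0={p,q,r,s}: X((s U q))=True (s U q)=True s=True q=True
s_1={p,q}: X((s U q))=True (s U q)=True s=False q=True
s_2={p,s}: X((s U q))=True (s U q)=True s=True q=False
s_3={s}: X((s U q))=True (s U q)=True s=True q=False
s_4={p,q,r,s}: X((s U q))=True (s U q)=True s=True q=True
s_5={q,r}: X((s U q))=True (s U q)=True s=False q=True
s_6={q,r}: X((s U q))=False (s U q)=True s=False q=True
s_7={r,s}: X((s U q))=False (s U q)=False s=True q=False
Evaluating at position 1: result = True

Answer: true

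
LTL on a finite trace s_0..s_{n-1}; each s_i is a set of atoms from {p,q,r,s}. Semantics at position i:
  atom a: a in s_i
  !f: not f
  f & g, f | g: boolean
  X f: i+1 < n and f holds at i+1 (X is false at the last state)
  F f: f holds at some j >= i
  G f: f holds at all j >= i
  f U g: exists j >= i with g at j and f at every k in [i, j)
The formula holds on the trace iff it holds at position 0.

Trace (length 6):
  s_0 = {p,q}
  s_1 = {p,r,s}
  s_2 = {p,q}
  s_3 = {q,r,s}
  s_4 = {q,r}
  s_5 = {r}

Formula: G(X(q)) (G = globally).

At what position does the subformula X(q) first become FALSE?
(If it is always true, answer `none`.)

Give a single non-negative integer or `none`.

Answer: 0

Derivation:
s_0={p,q}: X(q)=False q=True
s_1={p,r,s}: X(q)=True q=False
s_2={p,q}: X(q)=True q=True
s_3={q,r,s}: X(q)=True q=True
s_4={q,r}: X(q)=False q=True
s_5={r}: X(q)=False q=False
G(X(q)) holds globally = False
First violation at position 0.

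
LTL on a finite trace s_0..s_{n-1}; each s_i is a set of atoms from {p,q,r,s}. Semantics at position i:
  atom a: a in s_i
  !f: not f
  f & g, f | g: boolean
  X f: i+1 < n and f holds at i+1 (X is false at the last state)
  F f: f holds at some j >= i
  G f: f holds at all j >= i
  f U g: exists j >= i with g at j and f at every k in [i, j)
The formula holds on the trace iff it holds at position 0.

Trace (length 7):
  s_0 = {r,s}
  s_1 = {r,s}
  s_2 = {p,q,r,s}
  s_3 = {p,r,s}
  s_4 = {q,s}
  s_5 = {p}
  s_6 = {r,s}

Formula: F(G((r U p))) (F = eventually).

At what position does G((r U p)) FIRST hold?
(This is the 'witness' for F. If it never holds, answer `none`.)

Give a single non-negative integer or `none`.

Answer: none

Derivation:
s_0={r,s}: G((r U p))=False (r U p)=True r=True p=False
s_1={r,s}: G((r U p))=False (r U p)=True r=True p=False
s_2={p,q,r,s}: G((r U p))=False (r U p)=True r=True p=True
s_3={p,r,s}: G((r U p))=False (r U p)=True r=True p=True
s_4={q,s}: G((r U p))=False (r U p)=False r=False p=False
s_5={p}: G((r U p))=False (r U p)=True r=False p=True
s_6={r,s}: G((r U p))=False (r U p)=False r=True p=False
F(G((r U p))) does not hold (no witness exists).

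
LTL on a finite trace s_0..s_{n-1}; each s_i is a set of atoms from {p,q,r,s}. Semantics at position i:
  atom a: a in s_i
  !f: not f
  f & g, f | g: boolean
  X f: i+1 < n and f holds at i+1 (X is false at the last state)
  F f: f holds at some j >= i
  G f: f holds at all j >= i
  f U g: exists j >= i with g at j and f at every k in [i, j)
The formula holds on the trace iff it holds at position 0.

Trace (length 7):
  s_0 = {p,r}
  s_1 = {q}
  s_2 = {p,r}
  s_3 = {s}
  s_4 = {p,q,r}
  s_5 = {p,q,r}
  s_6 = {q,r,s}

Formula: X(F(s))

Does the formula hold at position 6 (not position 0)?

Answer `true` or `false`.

Answer: false

Derivation:
s_0={p,r}: X(F(s))=True F(s)=True s=False
s_1={q}: X(F(s))=True F(s)=True s=False
s_2={p,r}: X(F(s))=True F(s)=True s=False
s_3={s}: X(F(s))=True F(s)=True s=True
s_4={p,q,r}: X(F(s))=True F(s)=True s=False
s_5={p,q,r}: X(F(s))=True F(s)=True s=False
s_6={q,r,s}: X(F(s))=False F(s)=True s=True
Evaluating at position 6: result = False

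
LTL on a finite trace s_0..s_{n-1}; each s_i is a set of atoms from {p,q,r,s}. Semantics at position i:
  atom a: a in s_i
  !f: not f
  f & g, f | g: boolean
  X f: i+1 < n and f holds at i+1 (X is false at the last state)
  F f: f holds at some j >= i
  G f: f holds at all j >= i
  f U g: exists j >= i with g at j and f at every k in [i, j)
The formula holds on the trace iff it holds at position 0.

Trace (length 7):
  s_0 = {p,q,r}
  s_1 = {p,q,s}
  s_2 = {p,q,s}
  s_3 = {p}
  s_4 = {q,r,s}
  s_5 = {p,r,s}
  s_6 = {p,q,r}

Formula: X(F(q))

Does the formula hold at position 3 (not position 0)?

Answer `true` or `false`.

s_0={p,q,r}: X(F(q))=True F(q)=True q=True
s_1={p,q,s}: X(F(q))=True F(q)=True q=True
s_2={p,q,s}: X(F(q))=True F(q)=True q=True
s_3={p}: X(F(q))=True F(q)=True q=False
s_4={q,r,s}: X(F(q))=True F(q)=True q=True
s_5={p,r,s}: X(F(q))=True F(q)=True q=False
s_6={p,q,r}: X(F(q))=False F(q)=True q=True
Evaluating at position 3: result = True

Answer: true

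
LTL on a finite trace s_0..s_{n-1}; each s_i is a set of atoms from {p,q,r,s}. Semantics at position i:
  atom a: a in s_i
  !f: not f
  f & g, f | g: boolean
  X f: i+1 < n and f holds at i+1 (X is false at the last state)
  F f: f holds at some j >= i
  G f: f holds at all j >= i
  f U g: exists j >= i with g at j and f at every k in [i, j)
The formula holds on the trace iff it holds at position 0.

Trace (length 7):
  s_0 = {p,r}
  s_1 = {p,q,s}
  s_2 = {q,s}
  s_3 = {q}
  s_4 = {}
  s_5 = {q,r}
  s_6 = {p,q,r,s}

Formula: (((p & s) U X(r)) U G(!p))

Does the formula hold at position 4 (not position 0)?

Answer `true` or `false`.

Answer: false

Derivation:
s_0={p,r}: (((p & s) U X(r)) U G(!p))=False ((p & s) U X(r))=False (p & s)=False p=True s=False X(r)=False r=True G(!p)=False !p=False
s_1={p,q,s}: (((p & s) U X(r)) U G(!p))=False ((p & s) U X(r))=False (p & s)=True p=True s=True X(r)=False r=False G(!p)=False !p=False
s_2={q,s}: (((p & s) U X(r)) U G(!p))=False ((p & s) U X(r))=False (p & s)=False p=False s=True X(r)=False r=False G(!p)=False !p=True
s_3={q}: (((p & s) U X(r)) U G(!p))=False ((p & s) U X(r))=False (p & s)=False p=False s=False X(r)=False r=False G(!p)=False !p=True
s_4={}: (((p & s) U X(r)) U G(!p))=False ((p & s) U X(r))=True (p & s)=False p=False s=False X(r)=True r=False G(!p)=False !p=True
s_5={q,r}: (((p & s) U X(r)) U G(!p))=False ((p & s) U X(r))=True (p & s)=False p=False s=False X(r)=True r=True G(!p)=False !p=True
s_6={p,q,r,s}: (((p & s) U X(r)) U G(!p))=False ((p & s) U X(r))=False (p & s)=True p=True s=True X(r)=False r=True G(!p)=False !p=False
Evaluating at position 4: result = False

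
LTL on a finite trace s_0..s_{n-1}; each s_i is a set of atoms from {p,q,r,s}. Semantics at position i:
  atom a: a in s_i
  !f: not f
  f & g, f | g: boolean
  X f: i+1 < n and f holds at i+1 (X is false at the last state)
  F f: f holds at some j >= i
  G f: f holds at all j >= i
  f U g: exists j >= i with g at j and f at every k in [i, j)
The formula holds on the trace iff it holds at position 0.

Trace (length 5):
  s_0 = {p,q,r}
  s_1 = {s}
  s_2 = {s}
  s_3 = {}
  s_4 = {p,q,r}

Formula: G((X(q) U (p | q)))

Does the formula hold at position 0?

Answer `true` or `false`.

s_0={p,q,r}: G((X(q) U (p | q)))=False (X(q) U (p | q))=True X(q)=False q=True (p | q)=True p=True
s_1={s}: G((X(q) U (p | q)))=False (X(q) U (p | q))=False X(q)=False q=False (p | q)=False p=False
s_2={s}: G((X(q) U (p | q)))=False (X(q) U (p | q))=False X(q)=False q=False (p | q)=False p=False
s_3={}: G((X(q) U (p | q)))=True (X(q) U (p | q))=True X(q)=True q=False (p | q)=False p=False
s_4={p,q,r}: G((X(q) U (p | q)))=True (X(q) U (p | q))=True X(q)=False q=True (p | q)=True p=True

Answer: false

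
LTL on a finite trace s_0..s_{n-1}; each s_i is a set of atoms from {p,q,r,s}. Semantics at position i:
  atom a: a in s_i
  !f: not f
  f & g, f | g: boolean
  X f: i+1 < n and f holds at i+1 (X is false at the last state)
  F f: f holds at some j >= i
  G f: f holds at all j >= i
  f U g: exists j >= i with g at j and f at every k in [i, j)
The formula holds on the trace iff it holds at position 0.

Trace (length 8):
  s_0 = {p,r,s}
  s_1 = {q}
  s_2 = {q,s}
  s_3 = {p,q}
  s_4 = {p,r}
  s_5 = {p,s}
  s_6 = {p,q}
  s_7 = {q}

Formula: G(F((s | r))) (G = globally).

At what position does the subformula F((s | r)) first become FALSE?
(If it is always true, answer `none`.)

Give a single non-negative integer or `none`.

s_0={p,r,s}: F((s | r))=True (s | r)=True s=True r=True
s_1={q}: F((s | r))=True (s | r)=False s=False r=False
s_2={q,s}: F((s | r))=True (s | r)=True s=True r=False
s_3={p,q}: F((s | r))=True (s | r)=False s=False r=False
s_4={p,r}: F((s | r))=True (s | r)=True s=False r=True
s_5={p,s}: F((s | r))=True (s | r)=True s=True r=False
s_6={p,q}: F((s | r))=False (s | r)=False s=False r=False
s_7={q}: F((s | r))=False (s | r)=False s=False r=False
G(F((s | r))) holds globally = False
First violation at position 6.

Answer: 6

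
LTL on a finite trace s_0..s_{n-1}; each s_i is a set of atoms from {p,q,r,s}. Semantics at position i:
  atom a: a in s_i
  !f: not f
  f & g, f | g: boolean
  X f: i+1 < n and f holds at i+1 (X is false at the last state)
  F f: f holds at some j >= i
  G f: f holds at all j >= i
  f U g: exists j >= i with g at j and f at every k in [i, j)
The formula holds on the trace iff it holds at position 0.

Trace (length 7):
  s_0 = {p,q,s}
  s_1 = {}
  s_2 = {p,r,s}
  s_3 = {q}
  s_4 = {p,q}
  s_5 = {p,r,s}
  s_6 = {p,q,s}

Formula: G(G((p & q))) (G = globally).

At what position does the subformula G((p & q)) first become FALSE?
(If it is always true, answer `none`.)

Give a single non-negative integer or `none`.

s_0={p,q,s}: G((p & q))=False (p & q)=True p=True q=True
s_1={}: G((p & q))=False (p & q)=False p=False q=False
s_2={p,r,s}: G((p & q))=False (p & q)=False p=True q=False
s_3={q}: G((p & q))=False (p & q)=False p=False q=True
s_4={p,q}: G((p & q))=False (p & q)=True p=True q=True
s_5={p,r,s}: G((p & q))=False (p & q)=False p=True q=False
s_6={p,q,s}: G((p & q))=True (p & q)=True p=True q=True
G(G((p & q))) holds globally = False
First violation at position 0.

Answer: 0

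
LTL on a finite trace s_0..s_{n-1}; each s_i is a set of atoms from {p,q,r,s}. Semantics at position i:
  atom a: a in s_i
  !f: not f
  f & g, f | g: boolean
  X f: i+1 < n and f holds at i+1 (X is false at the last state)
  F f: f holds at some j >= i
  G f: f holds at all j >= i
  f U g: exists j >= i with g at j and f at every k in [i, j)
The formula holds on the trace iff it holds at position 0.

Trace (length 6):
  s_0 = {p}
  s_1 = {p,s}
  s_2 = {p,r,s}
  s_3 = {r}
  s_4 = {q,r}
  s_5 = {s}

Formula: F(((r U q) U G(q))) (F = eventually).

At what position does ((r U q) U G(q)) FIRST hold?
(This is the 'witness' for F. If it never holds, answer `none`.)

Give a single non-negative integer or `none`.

Answer: none

Derivation:
s_0={p}: ((r U q) U G(q))=False (r U q)=False r=False q=False G(q)=False
s_1={p,s}: ((r U q) U G(q))=False (r U q)=False r=False q=False G(q)=False
s_2={p,r,s}: ((r U q) U G(q))=False (r U q)=True r=True q=False G(q)=False
s_3={r}: ((r U q) U G(q))=False (r U q)=True r=True q=False G(q)=False
s_4={q,r}: ((r U q) U G(q))=False (r U q)=True r=True q=True G(q)=False
s_5={s}: ((r U q) U G(q))=False (r U q)=False r=False q=False G(q)=False
F(((r U q) U G(q))) does not hold (no witness exists).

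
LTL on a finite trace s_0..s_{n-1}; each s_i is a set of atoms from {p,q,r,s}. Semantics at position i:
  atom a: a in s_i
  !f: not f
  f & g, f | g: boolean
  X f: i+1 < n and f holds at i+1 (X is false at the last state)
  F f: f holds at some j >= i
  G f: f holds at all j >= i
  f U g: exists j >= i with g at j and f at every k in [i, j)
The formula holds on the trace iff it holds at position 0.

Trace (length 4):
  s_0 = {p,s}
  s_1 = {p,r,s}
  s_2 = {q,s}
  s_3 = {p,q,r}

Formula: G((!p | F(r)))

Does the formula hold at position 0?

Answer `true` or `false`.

s_0={p,s}: G((!p | F(r)))=True (!p | F(r))=True !p=False p=True F(r)=True r=False
s_1={p,r,s}: G((!p | F(r)))=True (!p | F(r))=True !p=False p=True F(r)=True r=True
s_2={q,s}: G((!p | F(r)))=True (!p | F(r))=True !p=True p=False F(r)=True r=False
s_3={p,q,r}: G((!p | F(r)))=True (!p | F(r))=True !p=False p=True F(r)=True r=True

Answer: true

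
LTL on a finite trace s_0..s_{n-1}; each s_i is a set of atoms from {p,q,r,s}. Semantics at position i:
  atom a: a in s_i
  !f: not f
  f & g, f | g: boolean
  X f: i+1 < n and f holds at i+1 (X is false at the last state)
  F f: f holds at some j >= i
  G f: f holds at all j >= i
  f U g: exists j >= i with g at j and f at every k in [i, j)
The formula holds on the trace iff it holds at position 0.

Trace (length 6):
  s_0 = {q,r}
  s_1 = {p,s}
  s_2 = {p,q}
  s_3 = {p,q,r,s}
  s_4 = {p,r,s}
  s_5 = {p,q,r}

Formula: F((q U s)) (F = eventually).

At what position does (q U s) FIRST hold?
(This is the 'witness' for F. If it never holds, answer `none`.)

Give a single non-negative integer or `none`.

s_0={q,r}: (q U s)=True q=True s=False
s_1={p,s}: (q U s)=True q=False s=True
s_2={p,q}: (q U s)=True q=True s=False
s_3={p,q,r,s}: (q U s)=True q=True s=True
s_4={p,r,s}: (q U s)=True q=False s=True
s_5={p,q,r}: (q U s)=False q=True s=False
F((q U s)) holds; first witness at position 0.

Answer: 0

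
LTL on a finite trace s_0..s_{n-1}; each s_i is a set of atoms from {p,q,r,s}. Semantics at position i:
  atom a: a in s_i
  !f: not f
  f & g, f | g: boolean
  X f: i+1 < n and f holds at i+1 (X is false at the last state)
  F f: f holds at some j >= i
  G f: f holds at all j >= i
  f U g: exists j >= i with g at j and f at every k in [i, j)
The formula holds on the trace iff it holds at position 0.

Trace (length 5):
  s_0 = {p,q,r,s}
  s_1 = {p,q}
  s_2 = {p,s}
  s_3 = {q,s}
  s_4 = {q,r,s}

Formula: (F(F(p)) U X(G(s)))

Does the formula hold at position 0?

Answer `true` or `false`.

Answer: true

Derivation:
s_0={p,q,r,s}: (F(F(p)) U X(G(s)))=True F(F(p))=True F(p)=True p=True X(G(s))=False G(s)=False s=True
s_1={p,q}: (F(F(p)) U X(G(s)))=True F(F(p))=True F(p)=True p=True X(G(s))=True G(s)=False s=False
s_2={p,s}: (F(F(p)) U X(G(s)))=True F(F(p))=True F(p)=True p=True X(G(s))=True G(s)=True s=True
s_3={q,s}: (F(F(p)) U X(G(s)))=True F(F(p))=False F(p)=False p=False X(G(s))=True G(s)=True s=True
s_4={q,r,s}: (F(F(p)) U X(G(s)))=False F(F(p))=False F(p)=False p=False X(G(s))=False G(s)=True s=True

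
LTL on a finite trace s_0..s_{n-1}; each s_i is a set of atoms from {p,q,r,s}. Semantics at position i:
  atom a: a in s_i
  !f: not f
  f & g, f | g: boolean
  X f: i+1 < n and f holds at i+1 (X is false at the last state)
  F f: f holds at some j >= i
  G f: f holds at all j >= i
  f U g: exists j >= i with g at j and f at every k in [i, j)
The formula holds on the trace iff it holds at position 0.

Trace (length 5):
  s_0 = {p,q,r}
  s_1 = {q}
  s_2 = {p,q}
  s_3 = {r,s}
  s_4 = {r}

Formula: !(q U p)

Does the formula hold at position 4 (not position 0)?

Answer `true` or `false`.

Answer: true

Derivation:
s_0={p,q,r}: !(q U p)=False (q U p)=True q=True p=True
s_1={q}: !(q U p)=False (q U p)=True q=True p=False
s_2={p,q}: !(q U p)=False (q U p)=True q=True p=True
s_3={r,s}: !(q U p)=True (q U p)=False q=False p=False
s_4={r}: !(q U p)=True (q U p)=False q=False p=False
Evaluating at position 4: result = True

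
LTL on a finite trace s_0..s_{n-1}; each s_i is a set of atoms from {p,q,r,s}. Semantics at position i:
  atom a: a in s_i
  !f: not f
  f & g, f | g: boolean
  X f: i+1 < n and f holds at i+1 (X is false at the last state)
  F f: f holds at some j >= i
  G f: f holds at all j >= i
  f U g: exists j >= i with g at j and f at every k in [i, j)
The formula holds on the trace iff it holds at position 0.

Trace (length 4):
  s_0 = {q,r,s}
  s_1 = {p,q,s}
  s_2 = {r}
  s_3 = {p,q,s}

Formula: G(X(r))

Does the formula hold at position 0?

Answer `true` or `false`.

Answer: false

Derivation:
s_0={q,r,s}: G(X(r))=False X(r)=False r=True
s_1={p,q,s}: G(X(r))=False X(r)=True r=False
s_2={r}: G(X(r))=False X(r)=False r=True
s_3={p,q,s}: G(X(r))=False X(r)=False r=False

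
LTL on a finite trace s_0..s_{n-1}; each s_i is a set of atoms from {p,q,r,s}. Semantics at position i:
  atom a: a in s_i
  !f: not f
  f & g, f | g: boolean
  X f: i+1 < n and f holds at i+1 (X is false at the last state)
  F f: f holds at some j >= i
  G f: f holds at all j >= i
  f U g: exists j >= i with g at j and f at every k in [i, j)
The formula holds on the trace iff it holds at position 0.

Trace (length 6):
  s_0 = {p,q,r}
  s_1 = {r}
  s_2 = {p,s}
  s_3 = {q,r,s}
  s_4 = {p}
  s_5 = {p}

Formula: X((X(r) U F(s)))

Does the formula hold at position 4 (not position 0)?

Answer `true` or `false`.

Answer: false

Derivation:
s_0={p,q,r}: X((X(r) U F(s)))=True (X(r) U F(s))=True X(r)=True r=True F(s)=True s=False
s_1={r}: X((X(r) U F(s)))=True (X(r) U F(s))=True X(r)=False r=True F(s)=True s=False
s_2={p,s}: X((X(r) U F(s)))=True (X(r) U F(s))=True X(r)=True r=False F(s)=True s=True
s_3={q,r,s}: X((X(r) U F(s)))=False (X(r) U F(s))=True X(r)=False r=True F(s)=True s=True
s_4={p}: X((X(r) U F(s)))=False (X(r) U F(s))=False X(r)=False r=False F(s)=False s=False
s_5={p}: X((X(r) U F(s)))=False (X(r) U F(s))=False X(r)=False r=False F(s)=False s=False
Evaluating at position 4: result = False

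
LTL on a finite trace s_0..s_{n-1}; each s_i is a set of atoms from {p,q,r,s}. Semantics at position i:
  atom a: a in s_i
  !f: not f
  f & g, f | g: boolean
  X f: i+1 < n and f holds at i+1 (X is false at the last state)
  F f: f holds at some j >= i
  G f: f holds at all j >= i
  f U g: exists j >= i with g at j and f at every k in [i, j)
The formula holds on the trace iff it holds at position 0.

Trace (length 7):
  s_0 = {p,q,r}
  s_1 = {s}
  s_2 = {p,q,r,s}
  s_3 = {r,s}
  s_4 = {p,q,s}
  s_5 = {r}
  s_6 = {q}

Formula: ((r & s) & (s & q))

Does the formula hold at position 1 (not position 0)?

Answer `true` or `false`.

Answer: false

Derivation:
s_0={p,q,r}: ((r & s) & (s & q))=False (r & s)=False r=True s=False (s & q)=False q=True
s_1={s}: ((r & s) & (s & q))=False (r & s)=False r=False s=True (s & q)=False q=False
s_2={p,q,r,s}: ((r & s) & (s & q))=True (r & s)=True r=True s=True (s & q)=True q=True
s_3={r,s}: ((r & s) & (s & q))=False (r & s)=True r=True s=True (s & q)=False q=False
s_4={p,q,s}: ((r & s) & (s & q))=False (r & s)=False r=False s=True (s & q)=True q=True
s_5={r}: ((r & s) & (s & q))=False (r & s)=False r=True s=False (s & q)=False q=False
s_6={q}: ((r & s) & (s & q))=False (r & s)=False r=False s=False (s & q)=False q=True
Evaluating at position 1: result = False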